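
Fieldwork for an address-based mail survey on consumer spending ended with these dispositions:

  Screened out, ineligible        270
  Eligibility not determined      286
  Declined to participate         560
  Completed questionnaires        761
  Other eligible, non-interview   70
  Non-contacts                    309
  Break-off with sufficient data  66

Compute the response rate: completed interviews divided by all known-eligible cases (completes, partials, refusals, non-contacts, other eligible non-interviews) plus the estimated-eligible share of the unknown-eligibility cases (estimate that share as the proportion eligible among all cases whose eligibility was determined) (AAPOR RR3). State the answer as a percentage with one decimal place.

Numerator → 761
Eligible (known) → 761 + 66 + 560 + 309 + 70 = 1766
e = 1766 / (1766 + 270) = 1766 / 2036 = 0.8674
Eligible share of unknowns → 0.8674 × 286 = 248.08
Denom → 1766 + 248.08 = 2014.08
RR3 = 761 / 2014.08 = 0.3778

37.8%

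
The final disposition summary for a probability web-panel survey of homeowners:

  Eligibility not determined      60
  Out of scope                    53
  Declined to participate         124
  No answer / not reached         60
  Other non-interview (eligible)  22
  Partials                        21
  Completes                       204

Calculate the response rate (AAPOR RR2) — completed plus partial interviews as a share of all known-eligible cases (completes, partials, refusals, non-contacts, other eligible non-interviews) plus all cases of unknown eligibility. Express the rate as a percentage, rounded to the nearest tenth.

45.8%

Numerator = 204 + 21 = 225
Base = 204 + 21 + 124 + 60 + 22 + 60 = 491
RR2 = 225 / 491 = 0.4582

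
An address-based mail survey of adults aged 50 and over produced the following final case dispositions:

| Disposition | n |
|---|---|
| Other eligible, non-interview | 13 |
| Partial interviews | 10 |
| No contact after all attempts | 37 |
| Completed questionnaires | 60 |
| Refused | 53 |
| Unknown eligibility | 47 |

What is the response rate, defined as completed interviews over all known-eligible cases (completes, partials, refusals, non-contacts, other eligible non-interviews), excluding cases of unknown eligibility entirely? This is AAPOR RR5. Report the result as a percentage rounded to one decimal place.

Top → 60
Base → 60 + 10 + 53 + 37 + 13 = 173
RR5 = 60 / 173 = 0.3468

34.7%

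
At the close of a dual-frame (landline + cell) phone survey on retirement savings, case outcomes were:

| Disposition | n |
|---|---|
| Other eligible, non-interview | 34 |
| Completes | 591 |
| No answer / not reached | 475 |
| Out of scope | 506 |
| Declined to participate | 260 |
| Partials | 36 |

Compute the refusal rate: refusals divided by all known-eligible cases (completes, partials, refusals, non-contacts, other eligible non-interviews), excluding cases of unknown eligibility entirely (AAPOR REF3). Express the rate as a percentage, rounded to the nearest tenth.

Top: 260
Denom: 591 + 36 + 260 + 475 + 34 = 1396
REF3 = 260 / 1396 = 0.1862

18.6%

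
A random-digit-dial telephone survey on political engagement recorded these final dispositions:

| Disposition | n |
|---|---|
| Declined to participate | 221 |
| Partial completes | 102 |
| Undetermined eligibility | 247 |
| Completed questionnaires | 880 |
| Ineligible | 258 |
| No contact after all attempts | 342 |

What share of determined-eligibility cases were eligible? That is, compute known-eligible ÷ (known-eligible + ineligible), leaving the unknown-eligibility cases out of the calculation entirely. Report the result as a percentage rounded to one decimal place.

85.7%

Eligible (known) → 880 + 102 + 221 + 342 = 1545
e = 1545 / (1545 + 258) = 1545 / 1803 = 0.8569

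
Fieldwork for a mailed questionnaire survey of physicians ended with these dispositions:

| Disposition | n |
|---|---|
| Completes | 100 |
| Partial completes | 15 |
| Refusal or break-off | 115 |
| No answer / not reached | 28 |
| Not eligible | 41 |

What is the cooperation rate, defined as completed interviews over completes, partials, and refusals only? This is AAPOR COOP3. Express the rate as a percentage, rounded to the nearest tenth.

Num → 100
Base → 100 + 15 + 115 = 230
COOP3 = 100 / 230 = 0.4348

43.5%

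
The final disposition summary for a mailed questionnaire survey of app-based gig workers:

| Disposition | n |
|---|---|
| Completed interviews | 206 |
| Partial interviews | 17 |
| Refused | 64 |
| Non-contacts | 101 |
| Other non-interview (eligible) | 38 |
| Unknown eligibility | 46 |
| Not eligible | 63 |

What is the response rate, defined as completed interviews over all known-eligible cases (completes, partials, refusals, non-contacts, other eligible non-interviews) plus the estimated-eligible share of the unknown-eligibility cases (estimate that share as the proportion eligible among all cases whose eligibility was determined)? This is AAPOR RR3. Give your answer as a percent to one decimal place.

44.2%

Num → 206
Determined eligible → 206 + 17 + 64 + 101 + 38 = 426
e = 426 / (426 + 63) = 426 / 489 = 0.8712
Estimated eligible among unknowns → 0.8712 × 46 = 40.08
Denominator → 426 + 40.08 = 466.08
RR3 = 206 / 466.08 = 0.4420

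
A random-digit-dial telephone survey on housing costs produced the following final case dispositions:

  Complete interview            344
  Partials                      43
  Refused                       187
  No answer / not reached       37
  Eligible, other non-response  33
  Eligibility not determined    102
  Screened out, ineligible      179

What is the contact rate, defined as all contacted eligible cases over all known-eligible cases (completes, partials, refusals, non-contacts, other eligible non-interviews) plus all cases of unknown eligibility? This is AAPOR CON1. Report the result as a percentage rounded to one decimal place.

81.4%

Numerator: 344 + 43 + 187 + 33 = 607
Denominator: 344 + 43 + 187 + 37 + 33 + 102 = 746
CON1 = 607 / 746 = 0.8137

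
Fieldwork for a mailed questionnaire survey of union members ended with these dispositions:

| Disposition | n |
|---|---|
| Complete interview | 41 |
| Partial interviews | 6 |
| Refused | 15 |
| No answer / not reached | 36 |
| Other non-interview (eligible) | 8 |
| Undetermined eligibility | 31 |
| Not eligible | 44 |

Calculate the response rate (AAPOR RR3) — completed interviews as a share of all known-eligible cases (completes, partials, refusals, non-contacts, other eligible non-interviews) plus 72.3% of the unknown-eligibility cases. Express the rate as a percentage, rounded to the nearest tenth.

31.9%

Top: 41
Known eligible: 41 + 6 + 15 + 36 + 8 = 106
Eligible share of unknowns: 0.7230 × 31 = 22.41
Denominator: 106 + 22.41 = 128.41
RR3 = 41 / 128.41 = 0.3193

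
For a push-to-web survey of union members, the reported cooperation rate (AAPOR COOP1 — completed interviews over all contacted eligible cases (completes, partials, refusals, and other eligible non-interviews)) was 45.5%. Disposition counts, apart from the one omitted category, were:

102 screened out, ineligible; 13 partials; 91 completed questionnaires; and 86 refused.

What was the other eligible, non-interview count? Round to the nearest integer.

10

COOP1 = 91 / D = 0.455
D = 91 / 0.455 = 200.0
Remaining denominator categories sum to 190
other eligible, non-interview = 200.0 − 190 ≈ 10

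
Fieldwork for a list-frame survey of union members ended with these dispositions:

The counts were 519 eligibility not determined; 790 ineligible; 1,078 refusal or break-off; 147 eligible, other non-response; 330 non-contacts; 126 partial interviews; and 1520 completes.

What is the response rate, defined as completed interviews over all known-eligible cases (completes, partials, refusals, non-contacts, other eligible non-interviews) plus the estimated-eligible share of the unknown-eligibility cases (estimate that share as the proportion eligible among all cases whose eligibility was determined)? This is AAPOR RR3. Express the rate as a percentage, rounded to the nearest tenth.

Num: 1520
Determined eligible: 1520 + 126 + 1078 + 330 + 147 = 3201
e = 3201 / (3201 + 790) = 3201 / 3991 = 0.8021
e × U: 0.8021 × 519 = 416.29
Base: 3201 + 416.29 = 3617.29
RR3 = 1520 / 3617.29 = 0.4202

42.0%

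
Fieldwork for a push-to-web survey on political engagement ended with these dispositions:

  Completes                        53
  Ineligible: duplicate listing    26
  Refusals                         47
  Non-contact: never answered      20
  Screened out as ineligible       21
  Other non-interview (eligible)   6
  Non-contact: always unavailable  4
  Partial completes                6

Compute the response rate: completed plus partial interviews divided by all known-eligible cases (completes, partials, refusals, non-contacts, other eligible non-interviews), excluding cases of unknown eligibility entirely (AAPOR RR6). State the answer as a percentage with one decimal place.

43.4%

Never reached = 20 + 4 = 24
Ineligible = 21 + 26 = 47
Num → 53 + 6 = 59
Base → 53 + 6 + 47 + 24 + 6 = 136
RR6 = 59 / 136 = 0.4338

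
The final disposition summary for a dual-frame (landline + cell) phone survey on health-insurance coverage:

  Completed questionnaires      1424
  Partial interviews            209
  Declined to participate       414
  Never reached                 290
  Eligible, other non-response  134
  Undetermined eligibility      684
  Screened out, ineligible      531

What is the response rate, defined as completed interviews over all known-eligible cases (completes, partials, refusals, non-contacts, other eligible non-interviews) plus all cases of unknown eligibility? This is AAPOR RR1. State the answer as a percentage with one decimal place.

45.1%

Top: 1424
Denominator: 1424 + 209 + 414 + 290 + 134 + 684 = 3155
RR1 = 1424 / 3155 = 0.4513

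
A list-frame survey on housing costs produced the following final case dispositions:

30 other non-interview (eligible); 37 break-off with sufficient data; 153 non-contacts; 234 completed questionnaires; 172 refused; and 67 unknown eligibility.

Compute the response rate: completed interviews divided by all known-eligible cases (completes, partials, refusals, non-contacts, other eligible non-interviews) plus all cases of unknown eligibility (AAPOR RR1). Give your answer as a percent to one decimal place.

33.8%

Top: 234
Denominator: 234 + 37 + 172 + 153 + 30 + 67 = 693
RR1 = 234 / 693 = 0.3377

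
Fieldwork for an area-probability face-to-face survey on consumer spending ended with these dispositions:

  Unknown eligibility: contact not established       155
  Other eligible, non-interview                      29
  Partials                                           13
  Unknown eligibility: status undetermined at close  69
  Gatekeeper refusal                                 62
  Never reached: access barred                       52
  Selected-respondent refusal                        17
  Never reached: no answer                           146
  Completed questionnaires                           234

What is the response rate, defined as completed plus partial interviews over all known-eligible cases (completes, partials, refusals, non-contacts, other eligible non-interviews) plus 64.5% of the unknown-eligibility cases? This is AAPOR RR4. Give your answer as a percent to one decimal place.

35.4%

Refused = 62 + 17 = 79
Non-contacts = 146 + 52 = 198
Unknown eligibility = 155 + 69 = 224
Num: 234 + 13 = 247
Eligible (known): 234 + 13 + 79 + 198 + 29 = 553
Eligible share of unknowns: 0.6450 × 224 = 144.48
Denominator: 553 + 144.48 = 697.48
RR4 = 247 / 697.48 = 0.3541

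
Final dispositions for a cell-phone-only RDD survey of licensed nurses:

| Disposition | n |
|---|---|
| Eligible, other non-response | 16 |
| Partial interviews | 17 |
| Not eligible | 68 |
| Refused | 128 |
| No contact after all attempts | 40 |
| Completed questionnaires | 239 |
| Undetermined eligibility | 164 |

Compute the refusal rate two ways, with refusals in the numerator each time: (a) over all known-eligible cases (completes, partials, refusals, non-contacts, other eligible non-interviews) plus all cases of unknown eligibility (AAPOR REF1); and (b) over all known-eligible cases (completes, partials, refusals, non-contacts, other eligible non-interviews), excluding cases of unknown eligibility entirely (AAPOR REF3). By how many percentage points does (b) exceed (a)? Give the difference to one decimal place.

Num → 128
Denominator → 239 + 17 + 128 + 40 + 16 + 164 = 604
REF1 = 128 / 604 = 0.2119
Denominator → 239 + 17 + 128 + 40 + 16 = 440
REF3 = 128 / 440 = 0.2909
Difference = 29.09 − 21.19 = 7.90 percentage points

7.9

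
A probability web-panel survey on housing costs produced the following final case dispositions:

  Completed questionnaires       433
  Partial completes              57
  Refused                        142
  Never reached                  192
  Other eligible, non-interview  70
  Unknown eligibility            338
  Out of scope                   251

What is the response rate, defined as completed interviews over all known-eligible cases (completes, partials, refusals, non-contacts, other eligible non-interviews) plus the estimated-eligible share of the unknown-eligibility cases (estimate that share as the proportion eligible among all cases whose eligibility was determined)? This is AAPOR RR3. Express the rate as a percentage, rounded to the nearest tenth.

37.4%

Num → 433
Known eligible → 433 + 57 + 142 + 192 + 70 = 894
e = 894 / (894 + 251) = 894 / 1145 = 0.7808
Eligible share of unknowns → 0.7808 × 338 = 263.91
Base → 894 + 263.91 = 1157.91
RR3 = 433 / 1157.91 = 0.3739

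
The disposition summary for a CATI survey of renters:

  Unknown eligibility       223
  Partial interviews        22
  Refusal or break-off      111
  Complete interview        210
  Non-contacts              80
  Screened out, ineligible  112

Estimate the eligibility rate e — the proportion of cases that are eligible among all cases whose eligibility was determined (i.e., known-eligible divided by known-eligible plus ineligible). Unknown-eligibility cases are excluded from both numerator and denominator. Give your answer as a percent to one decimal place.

Known eligible → 210 + 22 + 111 + 80 = 423
e = 423 / (423 + 112) = 423 / 535 = 0.7907

79.1%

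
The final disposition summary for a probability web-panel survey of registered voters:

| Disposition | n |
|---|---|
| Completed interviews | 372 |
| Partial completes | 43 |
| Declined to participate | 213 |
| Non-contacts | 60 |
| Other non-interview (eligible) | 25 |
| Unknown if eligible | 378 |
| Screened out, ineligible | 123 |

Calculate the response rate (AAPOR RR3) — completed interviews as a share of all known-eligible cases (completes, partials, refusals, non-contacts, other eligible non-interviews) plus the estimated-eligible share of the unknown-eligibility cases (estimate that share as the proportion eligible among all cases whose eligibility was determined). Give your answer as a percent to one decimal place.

35.9%

Top = 372
Known eligible = 372 + 43 + 213 + 60 + 25 = 713
e = 713 / (713 + 123) = 713 / 836 = 0.8529
Eligible share of unknowns = 0.8529 × 378 = 322.40
Base = 713 + 322.40 = 1035.40
RR3 = 372 / 1035.40 = 0.3593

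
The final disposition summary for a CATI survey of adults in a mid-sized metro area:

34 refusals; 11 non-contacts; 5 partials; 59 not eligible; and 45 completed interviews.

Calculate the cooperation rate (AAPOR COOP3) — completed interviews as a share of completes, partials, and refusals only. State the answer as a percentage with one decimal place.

53.6%

Top → 45
Denominator → 45 + 5 + 34 = 84
COOP3 = 45 / 84 = 0.5357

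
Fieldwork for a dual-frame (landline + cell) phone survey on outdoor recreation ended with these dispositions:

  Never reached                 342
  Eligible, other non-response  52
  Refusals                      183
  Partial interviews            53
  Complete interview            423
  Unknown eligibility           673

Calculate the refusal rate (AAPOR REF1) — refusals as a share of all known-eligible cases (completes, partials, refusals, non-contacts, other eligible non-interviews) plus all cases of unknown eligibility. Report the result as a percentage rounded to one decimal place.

Num = 183
Denominator = 423 + 53 + 183 + 342 + 52 + 673 = 1726
REF1 = 183 / 1726 = 0.1060

10.6%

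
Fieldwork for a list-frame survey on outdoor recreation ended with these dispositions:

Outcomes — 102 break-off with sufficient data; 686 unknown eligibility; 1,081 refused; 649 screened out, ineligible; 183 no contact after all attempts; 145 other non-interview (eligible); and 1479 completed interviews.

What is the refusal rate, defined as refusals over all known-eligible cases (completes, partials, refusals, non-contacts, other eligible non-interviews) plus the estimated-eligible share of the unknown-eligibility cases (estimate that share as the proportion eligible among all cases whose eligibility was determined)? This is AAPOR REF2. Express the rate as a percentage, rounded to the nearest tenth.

30.4%

Top: 1081
Known eligible: 1479 + 102 + 1081 + 183 + 145 = 2990
e = 2990 / (2990 + 649) = 2990 / 3639 = 0.8217
e × U: 0.8217 × 686 = 563.69
Denominator: 2990 + 563.69 = 3553.69
REF2 = 1081 / 3553.69 = 0.3042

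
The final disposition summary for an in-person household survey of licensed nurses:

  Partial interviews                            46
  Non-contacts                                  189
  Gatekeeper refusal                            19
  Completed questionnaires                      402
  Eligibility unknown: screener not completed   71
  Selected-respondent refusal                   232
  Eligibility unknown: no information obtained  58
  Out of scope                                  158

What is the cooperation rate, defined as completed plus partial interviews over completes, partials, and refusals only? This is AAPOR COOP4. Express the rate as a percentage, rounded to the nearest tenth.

Refusals = 19 + 232 = 251
Eligibility not determined = 71 + 58 = 129
Num → 402 + 46 = 448
Base → 402 + 46 + 251 = 699
COOP4 = 448 / 699 = 0.6409

64.1%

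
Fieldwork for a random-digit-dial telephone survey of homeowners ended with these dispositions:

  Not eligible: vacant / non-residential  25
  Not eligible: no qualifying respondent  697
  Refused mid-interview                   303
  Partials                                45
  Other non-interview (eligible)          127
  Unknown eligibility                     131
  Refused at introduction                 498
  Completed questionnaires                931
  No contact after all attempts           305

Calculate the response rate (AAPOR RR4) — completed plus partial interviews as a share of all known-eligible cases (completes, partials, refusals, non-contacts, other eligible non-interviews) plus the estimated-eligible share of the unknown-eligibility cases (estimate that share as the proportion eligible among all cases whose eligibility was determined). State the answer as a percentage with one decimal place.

42.3%

Refused = 498 + 303 = 801
Ineligible = 697 + 25 = 722
Num = 931 + 45 = 976
Determined eligible = 931 + 45 + 801 + 305 + 127 = 2209
e = 2209 / (2209 + 722) = 2209 / 2931 = 0.7537
e × U = 0.7537 × 131 = 98.73
Base = 2209 + 98.73 = 2307.73
RR4 = 976 / 2307.73 = 0.4229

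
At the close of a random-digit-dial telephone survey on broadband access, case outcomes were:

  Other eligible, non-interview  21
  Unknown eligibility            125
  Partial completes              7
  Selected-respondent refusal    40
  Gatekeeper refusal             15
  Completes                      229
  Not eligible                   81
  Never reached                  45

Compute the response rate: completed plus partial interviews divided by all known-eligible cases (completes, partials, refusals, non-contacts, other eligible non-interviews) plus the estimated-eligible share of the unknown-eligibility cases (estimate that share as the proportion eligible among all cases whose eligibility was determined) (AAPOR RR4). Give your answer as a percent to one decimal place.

Refusals = 15 + 40 = 55
Numerator → 229 + 7 = 236
Eligible (known) → 229 + 7 + 55 + 45 + 21 = 357
e = 357 / (357 + 81) = 357 / 438 = 0.8151
Estimated eligible among unknowns → 0.8151 × 125 = 101.89
Base → 357 + 101.89 = 458.89
RR4 = 236 / 458.89 = 0.5143

51.4%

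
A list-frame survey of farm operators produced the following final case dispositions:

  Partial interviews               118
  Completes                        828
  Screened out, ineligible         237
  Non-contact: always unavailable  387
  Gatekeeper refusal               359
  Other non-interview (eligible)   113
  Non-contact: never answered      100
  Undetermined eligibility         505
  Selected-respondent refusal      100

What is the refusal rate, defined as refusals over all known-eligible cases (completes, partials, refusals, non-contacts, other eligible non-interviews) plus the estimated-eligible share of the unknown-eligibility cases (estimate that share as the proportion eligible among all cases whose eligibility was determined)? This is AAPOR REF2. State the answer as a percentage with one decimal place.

Refused = 359 + 100 = 459
No answer / not reached = 100 + 387 = 487
Num: 459
Eligible (known): 828 + 118 + 459 + 487 + 113 = 2005
e = 2005 / (2005 + 237) = 2005 / 2242 = 0.8943
Eligible share of unknowns: 0.8943 × 505 = 451.62
Denominator: 2005 + 451.62 = 2456.62
REF2 = 459 / 2456.62 = 0.1868

18.7%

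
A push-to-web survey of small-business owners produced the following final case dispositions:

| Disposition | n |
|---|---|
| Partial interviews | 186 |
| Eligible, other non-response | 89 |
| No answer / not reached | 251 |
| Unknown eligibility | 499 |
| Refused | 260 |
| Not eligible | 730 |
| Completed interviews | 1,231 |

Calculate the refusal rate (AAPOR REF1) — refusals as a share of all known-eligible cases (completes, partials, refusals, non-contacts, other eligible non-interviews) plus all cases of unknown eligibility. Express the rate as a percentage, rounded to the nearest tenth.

Num = 260
Base = 1231 + 186 + 260 + 251 + 89 + 499 = 2516
REF1 = 260 / 2516 = 0.1033

10.3%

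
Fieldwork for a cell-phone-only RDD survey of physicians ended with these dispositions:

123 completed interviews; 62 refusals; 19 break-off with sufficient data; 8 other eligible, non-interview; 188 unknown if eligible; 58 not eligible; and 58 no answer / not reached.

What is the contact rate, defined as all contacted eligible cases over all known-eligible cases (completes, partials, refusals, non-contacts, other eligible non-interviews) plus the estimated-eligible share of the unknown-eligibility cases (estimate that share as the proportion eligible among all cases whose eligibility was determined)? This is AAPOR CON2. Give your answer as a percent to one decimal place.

Numerator → 123 + 19 + 62 + 8 = 212
Eligible (known) → 123 + 19 + 62 + 58 + 8 = 270
e = 270 / (270 + 58) = 270 / 328 = 0.8232
Estimated eligible among unknowns → 0.8232 × 188 = 154.76
Denominator → 270 + 154.76 = 424.76
CON2 = 212 / 424.76 = 0.4991

49.9%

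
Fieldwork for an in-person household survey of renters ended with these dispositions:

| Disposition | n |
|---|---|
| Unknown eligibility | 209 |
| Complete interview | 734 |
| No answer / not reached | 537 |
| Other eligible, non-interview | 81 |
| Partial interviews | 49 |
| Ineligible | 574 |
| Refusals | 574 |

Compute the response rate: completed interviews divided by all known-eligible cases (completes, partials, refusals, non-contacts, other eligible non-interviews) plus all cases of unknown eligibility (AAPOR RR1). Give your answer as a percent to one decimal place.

Num = 734
Base = 734 + 49 + 574 + 537 + 81 + 209 = 2184
RR1 = 734 / 2184 = 0.3361

33.6%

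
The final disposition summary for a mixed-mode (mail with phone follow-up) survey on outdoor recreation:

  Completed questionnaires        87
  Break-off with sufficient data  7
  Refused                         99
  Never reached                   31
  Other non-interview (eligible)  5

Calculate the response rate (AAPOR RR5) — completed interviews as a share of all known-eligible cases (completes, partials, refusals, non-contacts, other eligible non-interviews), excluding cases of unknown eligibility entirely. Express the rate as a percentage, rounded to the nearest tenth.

Numerator: 87
Denom: 87 + 7 + 99 + 31 + 5 = 229
RR5 = 87 / 229 = 0.3799

38.0%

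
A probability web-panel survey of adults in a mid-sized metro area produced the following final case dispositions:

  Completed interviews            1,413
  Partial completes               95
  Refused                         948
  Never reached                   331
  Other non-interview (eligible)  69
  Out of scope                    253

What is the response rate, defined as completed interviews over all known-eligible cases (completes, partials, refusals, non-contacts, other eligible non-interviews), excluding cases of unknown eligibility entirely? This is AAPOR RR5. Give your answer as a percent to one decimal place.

Num: 1413
Base: 1413 + 95 + 948 + 331 + 69 = 2856
RR5 = 1413 / 2856 = 0.4947

49.5%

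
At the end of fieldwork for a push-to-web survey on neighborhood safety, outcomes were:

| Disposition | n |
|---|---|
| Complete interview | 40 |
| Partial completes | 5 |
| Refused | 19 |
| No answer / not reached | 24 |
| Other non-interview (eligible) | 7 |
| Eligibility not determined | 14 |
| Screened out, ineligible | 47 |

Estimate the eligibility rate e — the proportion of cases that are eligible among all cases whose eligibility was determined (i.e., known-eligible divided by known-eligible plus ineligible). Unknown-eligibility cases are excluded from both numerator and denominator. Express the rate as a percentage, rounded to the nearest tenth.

Eligible (known): 40 + 5 + 19 + 24 + 7 = 95
e = 95 / (95 + 47) = 95 / 142 = 0.6690

66.9%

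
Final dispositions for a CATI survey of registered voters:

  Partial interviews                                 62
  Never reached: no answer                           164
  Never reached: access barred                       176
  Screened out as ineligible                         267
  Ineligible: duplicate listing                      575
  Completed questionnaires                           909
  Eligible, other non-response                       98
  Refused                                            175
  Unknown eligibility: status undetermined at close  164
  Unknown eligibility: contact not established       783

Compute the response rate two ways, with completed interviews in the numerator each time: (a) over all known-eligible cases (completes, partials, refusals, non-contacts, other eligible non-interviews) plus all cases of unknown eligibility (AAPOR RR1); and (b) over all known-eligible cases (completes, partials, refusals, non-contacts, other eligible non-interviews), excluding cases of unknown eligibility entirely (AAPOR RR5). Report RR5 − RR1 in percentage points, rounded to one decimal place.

21.5

No answer / not reached = 164 + 176 = 340
Unknown eligibility = 783 + 164 = 947
Out of scope = 267 + 575 = 842
Top = 909
Base = 909 + 62 + 175 + 340 + 98 + 947 = 2531
RR1 = 909 / 2531 = 0.3591
Base = 909 + 62 + 175 + 340 + 98 = 1584
RR5 = 909 / 1584 = 0.5739
Difference = 57.39 − 35.91 = 21.48 percentage points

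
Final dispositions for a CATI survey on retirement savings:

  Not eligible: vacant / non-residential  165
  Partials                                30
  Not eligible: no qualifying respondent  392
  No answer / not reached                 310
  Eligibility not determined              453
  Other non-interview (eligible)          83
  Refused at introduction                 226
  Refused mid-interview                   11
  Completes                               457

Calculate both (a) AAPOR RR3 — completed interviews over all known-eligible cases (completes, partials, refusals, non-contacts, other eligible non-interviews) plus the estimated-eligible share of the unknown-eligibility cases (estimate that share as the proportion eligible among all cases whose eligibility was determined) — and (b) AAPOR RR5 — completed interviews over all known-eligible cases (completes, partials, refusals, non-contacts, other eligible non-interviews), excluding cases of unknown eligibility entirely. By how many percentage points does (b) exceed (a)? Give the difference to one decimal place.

Refused = 226 + 11 = 237
Ineligible = 392 + 165 = 557
Numerator → 457
Eligible (known) → 457 + 30 + 237 + 310 + 83 = 1117
e = 1117 / (1117 + 557) = 1117 / 1674 = 0.6673
Eligible share of unknowns → 0.6673 × 453 = 302.29
Denom → 1117 + 302.29 = 1419.29
RR3 = 457 / 1419.29 = 0.3220
Denom → 457 + 30 + 237 + 310 + 83 = 1117
RR5 = 457 / 1117 = 0.4091
Difference = 40.91 − 32.20 = 8.71 percentage points

8.7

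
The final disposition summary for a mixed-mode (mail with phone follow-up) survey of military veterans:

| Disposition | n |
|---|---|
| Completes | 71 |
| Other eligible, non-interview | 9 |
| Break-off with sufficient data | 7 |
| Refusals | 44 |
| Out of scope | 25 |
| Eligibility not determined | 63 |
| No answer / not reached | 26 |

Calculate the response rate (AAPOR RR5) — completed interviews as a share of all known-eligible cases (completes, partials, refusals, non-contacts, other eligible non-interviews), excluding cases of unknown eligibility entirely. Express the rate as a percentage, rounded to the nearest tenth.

45.2%

Num = 71
Denominator = 71 + 7 + 44 + 26 + 9 = 157
RR5 = 71 / 157 = 0.4522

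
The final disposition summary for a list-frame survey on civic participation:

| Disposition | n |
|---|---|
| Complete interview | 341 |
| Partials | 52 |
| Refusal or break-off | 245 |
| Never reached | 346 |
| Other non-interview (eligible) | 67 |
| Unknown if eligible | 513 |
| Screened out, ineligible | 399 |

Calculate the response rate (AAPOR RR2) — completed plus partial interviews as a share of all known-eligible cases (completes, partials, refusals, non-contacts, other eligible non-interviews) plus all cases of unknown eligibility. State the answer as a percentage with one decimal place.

25.1%

Numerator = 341 + 52 = 393
Base = 341 + 52 + 245 + 346 + 67 + 513 = 1564
RR2 = 393 / 1564 = 0.2513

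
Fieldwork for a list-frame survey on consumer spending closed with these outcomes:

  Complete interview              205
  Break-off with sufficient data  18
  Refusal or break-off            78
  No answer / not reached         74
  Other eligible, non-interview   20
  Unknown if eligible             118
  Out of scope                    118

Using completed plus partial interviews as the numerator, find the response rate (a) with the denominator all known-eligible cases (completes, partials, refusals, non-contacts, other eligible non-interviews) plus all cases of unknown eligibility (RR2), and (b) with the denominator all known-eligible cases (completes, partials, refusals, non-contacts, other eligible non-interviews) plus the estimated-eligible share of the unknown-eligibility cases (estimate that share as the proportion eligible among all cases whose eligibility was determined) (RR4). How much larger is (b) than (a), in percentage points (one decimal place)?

2.4

Numerator → 205 + 18 = 223
Denom → 205 + 18 + 78 + 74 + 20 + 118 = 513
RR2 = 223 / 513 = 0.4347
Known eligible → 205 + 18 + 78 + 74 + 20 = 395
e = 395 / (395 + 118) = 395 / 513 = 0.7700
Estimated eligible among unknowns → 0.7700 × 118 = 90.86
Denom → 395 + 90.86 = 485.86
RR4 = 223 / 485.86 = 0.4590
Difference = 45.90 − 43.47 = 2.43 percentage points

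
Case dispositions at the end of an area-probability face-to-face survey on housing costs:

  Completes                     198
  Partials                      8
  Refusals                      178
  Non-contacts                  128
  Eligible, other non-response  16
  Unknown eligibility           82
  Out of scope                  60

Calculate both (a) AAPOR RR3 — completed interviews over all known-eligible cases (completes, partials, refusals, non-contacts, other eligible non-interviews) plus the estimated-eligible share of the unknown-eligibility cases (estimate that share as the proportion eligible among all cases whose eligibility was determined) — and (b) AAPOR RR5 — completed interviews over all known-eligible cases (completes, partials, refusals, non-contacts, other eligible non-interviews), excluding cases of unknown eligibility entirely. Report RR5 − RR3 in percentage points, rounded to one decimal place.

Numerator = 198
Determined eligible = 198 + 8 + 178 + 128 + 16 = 528
e = 528 / (528 + 60) = 528 / 588 = 0.8980
Estimated eligible among unknowns = 0.8980 × 82 = 73.64
Denom = 528 + 73.64 = 601.64
RR3 = 198 / 601.64 = 0.3291
Denom = 198 + 8 + 178 + 128 + 16 = 528
RR5 = 198 / 528 = 0.3750
Difference = 37.50 − 32.91 = 4.59 percentage points

4.6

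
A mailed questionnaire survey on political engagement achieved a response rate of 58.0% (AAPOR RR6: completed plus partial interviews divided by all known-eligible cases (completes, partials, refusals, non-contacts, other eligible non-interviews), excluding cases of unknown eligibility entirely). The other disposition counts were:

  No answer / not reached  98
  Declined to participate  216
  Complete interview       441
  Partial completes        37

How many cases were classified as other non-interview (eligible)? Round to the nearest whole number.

32

Numerator = 441 + 37 = 478
RR6 = 478 / D = 0.580
D = 478 / 0.580 = 824.1
Rest of base = 792
other non-interview (eligible) = 824.1 − 792 ≈ 32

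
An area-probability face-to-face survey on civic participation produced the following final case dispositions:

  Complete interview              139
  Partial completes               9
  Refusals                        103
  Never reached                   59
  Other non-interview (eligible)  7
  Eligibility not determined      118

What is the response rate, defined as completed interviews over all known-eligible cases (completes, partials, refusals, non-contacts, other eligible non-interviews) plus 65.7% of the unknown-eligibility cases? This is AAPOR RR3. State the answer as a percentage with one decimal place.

Top = 139
Eligible (known) = 139 + 9 + 103 + 59 + 7 = 317
Estimated eligible among unknowns = 0.6570 × 118 = 77.53
Base = 317 + 77.53 = 394.53
RR3 = 139 / 394.53 = 0.3523

35.2%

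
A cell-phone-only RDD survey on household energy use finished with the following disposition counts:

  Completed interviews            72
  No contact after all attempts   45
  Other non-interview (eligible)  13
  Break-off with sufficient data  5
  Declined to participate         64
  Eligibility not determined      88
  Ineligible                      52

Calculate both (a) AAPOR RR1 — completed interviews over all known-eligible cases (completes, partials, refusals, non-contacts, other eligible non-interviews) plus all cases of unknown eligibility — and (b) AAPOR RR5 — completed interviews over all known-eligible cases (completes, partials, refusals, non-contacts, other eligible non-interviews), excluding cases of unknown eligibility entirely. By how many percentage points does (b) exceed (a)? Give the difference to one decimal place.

Top = 72
Base = 72 + 5 + 64 + 45 + 13 + 88 = 287
RR1 = 72 / 287 = 0.2509
Base = 72 + 5 + 64 + 45 + 13 = 199
RR5 = 72 / 199 = 0.3618
Difference = 36.18 − 25.09 = 11.09 percentage points

11.1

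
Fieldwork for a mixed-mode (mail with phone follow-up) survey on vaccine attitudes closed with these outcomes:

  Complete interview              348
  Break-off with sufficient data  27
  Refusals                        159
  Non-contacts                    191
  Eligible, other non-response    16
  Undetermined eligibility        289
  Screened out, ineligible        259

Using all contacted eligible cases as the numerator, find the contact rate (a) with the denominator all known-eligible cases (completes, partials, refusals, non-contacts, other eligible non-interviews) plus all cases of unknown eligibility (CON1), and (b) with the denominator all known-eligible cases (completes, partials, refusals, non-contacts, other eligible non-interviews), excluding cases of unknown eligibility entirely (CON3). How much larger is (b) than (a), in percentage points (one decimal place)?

Numerator: 348 + 27 + 159 + 16 = 550
Denominator: 348 + 27 + 159 + 191 + 16 + 289 = 1030
CON1 = 550 / 1030 = 0.5340
Denominator: 348 + 27 + 159 + 191 + 16 = 741
CON3 = 550 / 741 = 0.7422
Difference = 74.22 − 53.40 = 20.82 percentage points

20.8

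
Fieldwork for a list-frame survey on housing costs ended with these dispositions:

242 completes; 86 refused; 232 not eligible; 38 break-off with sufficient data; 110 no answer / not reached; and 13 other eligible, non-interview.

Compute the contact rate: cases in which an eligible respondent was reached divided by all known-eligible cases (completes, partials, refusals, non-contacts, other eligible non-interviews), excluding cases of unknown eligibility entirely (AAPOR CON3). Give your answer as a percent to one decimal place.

77.5%

Top → 242 + 38 + 86 + 13 = 379
Denom → 242 + 38 + 86 + 110 + 13 = 489
CON3 = 379 / 489 = 0.7751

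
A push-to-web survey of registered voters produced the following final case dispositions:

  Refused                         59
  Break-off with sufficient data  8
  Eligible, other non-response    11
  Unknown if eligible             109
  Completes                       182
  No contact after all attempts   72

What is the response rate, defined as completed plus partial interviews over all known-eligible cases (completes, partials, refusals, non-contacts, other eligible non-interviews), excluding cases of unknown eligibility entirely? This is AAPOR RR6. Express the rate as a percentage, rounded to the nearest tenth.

57.2%

Numerator → 182 + 8 = 190
Denom → 182 + 8 + 59 + 72 + 11 = 332
RR6 = 190 / 332 = 0.5723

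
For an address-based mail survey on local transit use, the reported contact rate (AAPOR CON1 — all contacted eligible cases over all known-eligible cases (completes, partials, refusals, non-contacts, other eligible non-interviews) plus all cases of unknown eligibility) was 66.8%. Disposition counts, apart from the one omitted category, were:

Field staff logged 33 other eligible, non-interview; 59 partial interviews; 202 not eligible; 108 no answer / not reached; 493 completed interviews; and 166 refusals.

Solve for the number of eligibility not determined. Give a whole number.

265

Num = 493 + 59 + 166 + 33 = 751
CON1 = 751 / D = 0.668
D = 751 / 0.668 = 1124.3
Other denominator terms total 859
eligibility not determined = 1124.3 − 859 ≈ 265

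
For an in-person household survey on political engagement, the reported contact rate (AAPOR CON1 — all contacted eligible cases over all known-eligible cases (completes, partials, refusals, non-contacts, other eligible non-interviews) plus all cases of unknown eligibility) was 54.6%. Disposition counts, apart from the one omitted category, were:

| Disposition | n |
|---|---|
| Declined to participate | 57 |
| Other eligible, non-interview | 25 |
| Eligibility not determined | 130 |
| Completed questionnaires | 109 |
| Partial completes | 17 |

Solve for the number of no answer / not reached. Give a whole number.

Numerator → 109 + 17 + 57 + 25 = 208
CON1 = 208 / D = 0.546
D = 208 / 0.546 = 381.0
Rest of base = 338
no answer / not reached = 381.0 − 338 ≈ 43

43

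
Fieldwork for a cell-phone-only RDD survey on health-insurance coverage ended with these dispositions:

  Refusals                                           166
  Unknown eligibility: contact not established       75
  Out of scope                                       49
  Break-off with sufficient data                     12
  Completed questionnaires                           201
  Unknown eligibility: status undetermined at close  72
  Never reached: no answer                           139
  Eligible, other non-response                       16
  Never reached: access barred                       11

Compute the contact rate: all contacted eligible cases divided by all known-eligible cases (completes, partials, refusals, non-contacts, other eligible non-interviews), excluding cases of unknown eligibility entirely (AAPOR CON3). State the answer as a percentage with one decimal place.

72.5%

No answer / not reached = 139 + 11 = 150
Undetermined eligibility = 75 + 72 = 147
Num = 201 + 12 + 166 + 16 = 395
Denom = 201 + 12 + 166 + 150 + 16 = 545
CON3 = 395 / 545 = 0.7248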